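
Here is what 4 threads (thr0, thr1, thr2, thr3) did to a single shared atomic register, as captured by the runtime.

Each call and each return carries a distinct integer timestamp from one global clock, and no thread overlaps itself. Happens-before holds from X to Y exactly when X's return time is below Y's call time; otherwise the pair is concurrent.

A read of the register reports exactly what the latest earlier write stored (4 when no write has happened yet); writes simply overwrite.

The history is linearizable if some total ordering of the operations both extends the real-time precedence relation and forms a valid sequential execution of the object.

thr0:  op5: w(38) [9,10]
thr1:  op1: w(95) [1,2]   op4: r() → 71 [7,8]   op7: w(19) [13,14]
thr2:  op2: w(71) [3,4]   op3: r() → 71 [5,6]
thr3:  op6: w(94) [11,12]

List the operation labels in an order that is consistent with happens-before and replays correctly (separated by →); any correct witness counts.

step 1: op1 w(95) — value 95
step 2: op2 w(71) — value 71
step 3: op3 r() → 71 — value 71
step 4: op4 r() → 71 — value 71
step 5: op5 w(38) — value 38
step 6: op6 w(94) — value 94
step 7: op7 w(19) — value 19

op1 → op2 → op3 → op4 → op5 → op6 → op7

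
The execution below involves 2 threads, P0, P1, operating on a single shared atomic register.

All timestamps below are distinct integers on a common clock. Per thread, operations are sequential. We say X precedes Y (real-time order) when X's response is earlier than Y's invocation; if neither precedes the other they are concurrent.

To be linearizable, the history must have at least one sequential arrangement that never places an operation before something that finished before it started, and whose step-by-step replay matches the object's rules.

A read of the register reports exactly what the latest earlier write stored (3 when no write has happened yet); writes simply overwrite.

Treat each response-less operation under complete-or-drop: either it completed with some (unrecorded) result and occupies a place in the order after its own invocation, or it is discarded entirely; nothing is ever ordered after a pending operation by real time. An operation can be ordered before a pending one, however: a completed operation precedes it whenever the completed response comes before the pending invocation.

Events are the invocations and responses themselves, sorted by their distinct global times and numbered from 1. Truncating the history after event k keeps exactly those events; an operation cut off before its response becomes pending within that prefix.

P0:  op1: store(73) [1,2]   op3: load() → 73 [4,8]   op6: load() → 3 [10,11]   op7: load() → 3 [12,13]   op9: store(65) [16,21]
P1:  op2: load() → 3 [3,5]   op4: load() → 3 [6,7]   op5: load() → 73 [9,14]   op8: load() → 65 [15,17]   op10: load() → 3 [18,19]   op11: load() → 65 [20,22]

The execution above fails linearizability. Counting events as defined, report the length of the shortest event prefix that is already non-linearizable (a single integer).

events 1..4 are still linearizable — one witness is op1:
step 1: op1 store(73) — value 73
at event 5 (op2's time-5 response) nothing linearizes any more
completion choices over the 1 pending operation (op3) were checked; none helps
sample order op1, op2 (pending dropped) stalls at step 2 — op2 load() → 3 has no legal effect

5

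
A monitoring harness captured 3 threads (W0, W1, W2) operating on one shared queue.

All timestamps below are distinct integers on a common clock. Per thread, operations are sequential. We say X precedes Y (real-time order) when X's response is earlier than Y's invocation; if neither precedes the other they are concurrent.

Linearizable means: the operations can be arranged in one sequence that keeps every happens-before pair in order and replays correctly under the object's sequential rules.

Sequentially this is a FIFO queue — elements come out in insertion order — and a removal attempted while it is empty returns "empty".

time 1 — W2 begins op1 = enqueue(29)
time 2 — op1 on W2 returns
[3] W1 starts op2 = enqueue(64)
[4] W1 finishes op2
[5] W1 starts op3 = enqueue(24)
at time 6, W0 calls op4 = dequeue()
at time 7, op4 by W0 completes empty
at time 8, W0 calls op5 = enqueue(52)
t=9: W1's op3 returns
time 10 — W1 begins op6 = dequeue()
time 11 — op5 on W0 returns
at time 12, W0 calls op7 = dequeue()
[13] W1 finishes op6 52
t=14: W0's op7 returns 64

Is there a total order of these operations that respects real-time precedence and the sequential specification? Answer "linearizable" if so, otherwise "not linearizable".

not linearizable

through event 6 a valid linearization exists; event 7 (op4 responding at time 7) ends that
a single order respects real time; the 3 completed queue operations fail replay along it
every completion of the 1 pending operation (op3) was checked; none linearizes
e.g. op1, op2, op4 (pending dropped): illegal at step 3, since op4 dequeue() → empty cannot apply there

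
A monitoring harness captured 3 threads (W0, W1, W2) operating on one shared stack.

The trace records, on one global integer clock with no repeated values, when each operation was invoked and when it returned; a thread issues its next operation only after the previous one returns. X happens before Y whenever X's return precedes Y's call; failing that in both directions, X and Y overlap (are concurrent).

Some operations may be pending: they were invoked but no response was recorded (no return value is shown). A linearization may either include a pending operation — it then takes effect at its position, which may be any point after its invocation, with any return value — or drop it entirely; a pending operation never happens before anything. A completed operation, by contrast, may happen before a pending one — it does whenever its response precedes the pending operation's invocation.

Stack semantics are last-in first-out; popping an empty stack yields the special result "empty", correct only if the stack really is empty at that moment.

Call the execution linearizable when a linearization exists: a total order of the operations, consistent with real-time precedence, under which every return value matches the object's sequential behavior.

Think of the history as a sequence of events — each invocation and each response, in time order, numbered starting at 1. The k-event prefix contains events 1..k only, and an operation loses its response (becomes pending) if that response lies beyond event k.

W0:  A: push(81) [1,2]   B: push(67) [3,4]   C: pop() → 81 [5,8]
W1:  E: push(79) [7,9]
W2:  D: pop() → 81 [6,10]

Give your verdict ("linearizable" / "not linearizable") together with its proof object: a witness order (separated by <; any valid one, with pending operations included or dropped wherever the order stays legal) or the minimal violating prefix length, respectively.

not linearizable — minimal violating prefix: 10 events

cut after 9 events: linearizable; cut after 10 events (D responds, time 10): not linearizable
checked exhaustively: 6 real-time-consistent orders of 5 completed operations, zero legal stack replays
sample order A, B, C, D, E stalls at step 3 — C pop() → 81 has no legal effect
sample order A, B, C, E, D stalls at step 3 — C pop() → 81 has no legal effect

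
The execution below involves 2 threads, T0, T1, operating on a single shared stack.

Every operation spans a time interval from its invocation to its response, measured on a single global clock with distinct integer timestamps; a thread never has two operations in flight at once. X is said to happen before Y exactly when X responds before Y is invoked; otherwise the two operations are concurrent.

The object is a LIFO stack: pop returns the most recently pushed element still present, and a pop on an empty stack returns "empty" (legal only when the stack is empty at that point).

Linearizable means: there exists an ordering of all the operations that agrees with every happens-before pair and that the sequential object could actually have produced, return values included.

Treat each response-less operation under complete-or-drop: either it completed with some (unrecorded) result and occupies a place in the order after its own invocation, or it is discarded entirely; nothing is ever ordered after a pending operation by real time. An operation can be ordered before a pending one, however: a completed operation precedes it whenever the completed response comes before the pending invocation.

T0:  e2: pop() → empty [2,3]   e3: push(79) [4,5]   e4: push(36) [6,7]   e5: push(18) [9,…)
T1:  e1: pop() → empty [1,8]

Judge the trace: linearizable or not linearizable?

a witness: e1, e2, e3, e4
step 1: e1 pop() → empty — stack <>
step 2: e2 pop() → empty — stack <>
step 3: e3 push(79) — stack <79>
step 4: e4 push(36) — stack <79,36>

linearizable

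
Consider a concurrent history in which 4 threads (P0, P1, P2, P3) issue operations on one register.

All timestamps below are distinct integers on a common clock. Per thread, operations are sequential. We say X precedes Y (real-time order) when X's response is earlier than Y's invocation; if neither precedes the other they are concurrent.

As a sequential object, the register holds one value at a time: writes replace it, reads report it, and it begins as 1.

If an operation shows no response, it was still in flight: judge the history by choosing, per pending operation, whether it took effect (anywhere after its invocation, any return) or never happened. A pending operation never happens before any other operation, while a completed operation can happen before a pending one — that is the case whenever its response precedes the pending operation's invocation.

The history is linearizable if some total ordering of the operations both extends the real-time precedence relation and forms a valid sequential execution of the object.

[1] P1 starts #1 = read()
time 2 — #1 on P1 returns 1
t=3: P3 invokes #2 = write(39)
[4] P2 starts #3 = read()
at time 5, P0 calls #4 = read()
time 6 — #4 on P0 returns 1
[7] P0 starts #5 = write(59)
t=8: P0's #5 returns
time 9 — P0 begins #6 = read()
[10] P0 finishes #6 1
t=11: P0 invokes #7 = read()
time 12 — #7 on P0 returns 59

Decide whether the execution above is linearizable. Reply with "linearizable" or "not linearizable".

not linearizable

prefix check: 1..9 passes, 1..10 fails once #6's time-10 response joins
one real-time candidate order over the 4 completed operations — the register replay rejects it
every completion of the 2 pending operations (#2, #3) was checked; none linearizes
one such order, #1, #4, #5, #6 (pending dropped), breaks at step 4 where #6 read() → 1 is illegal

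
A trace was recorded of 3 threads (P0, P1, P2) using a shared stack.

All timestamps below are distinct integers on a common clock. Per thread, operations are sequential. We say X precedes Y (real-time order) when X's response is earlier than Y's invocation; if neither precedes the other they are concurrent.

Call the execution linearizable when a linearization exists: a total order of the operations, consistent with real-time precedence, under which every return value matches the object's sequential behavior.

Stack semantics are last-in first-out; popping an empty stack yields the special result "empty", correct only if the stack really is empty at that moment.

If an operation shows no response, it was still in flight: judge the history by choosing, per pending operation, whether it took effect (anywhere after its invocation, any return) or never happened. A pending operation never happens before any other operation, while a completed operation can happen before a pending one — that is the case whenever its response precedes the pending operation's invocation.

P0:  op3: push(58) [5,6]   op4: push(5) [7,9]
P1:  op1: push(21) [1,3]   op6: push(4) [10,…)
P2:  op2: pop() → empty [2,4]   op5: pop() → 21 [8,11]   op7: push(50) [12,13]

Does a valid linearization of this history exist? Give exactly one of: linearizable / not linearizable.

the violation lands at event 11, op5's response at time 11: events 1..10 linearize, events 1..11 do not
every one of the 4 real-time-consistent orders over 5 completed stack ops fails the sequential spec
no escape via the 1 pending operation (op6): every completion choice fails
sample order op1, op2, op3, op4, op5 (pending dropped) stalls at step 2 — op2 pop() → empty has no legal effect
sample order op1, op2, op3, op5, op4 (pending dropped) stalls at step 2 — op2 pop() → empty has no legal effect

not linearizable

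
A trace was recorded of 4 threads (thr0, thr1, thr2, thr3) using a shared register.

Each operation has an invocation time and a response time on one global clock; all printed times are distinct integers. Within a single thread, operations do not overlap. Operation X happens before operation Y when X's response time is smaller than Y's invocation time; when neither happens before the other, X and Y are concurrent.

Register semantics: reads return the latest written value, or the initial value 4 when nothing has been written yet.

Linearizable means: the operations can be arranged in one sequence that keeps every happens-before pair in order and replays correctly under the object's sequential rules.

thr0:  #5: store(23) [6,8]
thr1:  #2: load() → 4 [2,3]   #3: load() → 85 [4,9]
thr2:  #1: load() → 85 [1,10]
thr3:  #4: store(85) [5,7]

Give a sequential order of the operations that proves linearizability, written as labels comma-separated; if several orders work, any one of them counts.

#2, #4, #1, #3, #5

step 1: #2 load() → 4 — value 4
step 2: #4 store(85) — value 85
step 3: #1 load() → 85 — value 85
step 4: #3 load() → 85 — value 85
step 5: #5 store(23) — value 23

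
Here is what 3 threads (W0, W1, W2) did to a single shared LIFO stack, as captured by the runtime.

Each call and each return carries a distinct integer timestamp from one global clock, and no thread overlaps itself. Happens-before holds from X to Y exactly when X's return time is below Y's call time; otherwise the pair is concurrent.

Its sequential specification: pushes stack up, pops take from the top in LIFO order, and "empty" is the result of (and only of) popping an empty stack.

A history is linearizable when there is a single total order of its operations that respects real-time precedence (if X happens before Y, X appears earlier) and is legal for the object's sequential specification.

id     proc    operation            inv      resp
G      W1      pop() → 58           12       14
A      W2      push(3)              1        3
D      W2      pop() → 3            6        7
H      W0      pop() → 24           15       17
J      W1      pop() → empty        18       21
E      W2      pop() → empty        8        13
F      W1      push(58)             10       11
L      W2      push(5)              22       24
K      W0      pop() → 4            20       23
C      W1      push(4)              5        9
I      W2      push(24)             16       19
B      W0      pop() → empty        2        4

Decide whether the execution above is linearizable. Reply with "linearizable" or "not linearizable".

linearizable

a witness: B, A, D, E, C, F, G, I, H, K, J, L
step 1: B pop() → empty — stack <>
step 2: A push(3) — stack <3>
step 3: D pop() → 3 — stack <>
step 4: E pop() → empty — stack <>
step 5: C push(4) — stack <4>
step 6: F push(58) — stack <4,58>
step 7: G pop() → 58 — stack <4>
step 8: I push(24) — stack <4,24>
step 9: H pop() → 24 — stack <4>
step 10: K pop() → 4 — stack <>
step 11: J pop() → empty — stack <>
step 12: L push(5) — stack <5>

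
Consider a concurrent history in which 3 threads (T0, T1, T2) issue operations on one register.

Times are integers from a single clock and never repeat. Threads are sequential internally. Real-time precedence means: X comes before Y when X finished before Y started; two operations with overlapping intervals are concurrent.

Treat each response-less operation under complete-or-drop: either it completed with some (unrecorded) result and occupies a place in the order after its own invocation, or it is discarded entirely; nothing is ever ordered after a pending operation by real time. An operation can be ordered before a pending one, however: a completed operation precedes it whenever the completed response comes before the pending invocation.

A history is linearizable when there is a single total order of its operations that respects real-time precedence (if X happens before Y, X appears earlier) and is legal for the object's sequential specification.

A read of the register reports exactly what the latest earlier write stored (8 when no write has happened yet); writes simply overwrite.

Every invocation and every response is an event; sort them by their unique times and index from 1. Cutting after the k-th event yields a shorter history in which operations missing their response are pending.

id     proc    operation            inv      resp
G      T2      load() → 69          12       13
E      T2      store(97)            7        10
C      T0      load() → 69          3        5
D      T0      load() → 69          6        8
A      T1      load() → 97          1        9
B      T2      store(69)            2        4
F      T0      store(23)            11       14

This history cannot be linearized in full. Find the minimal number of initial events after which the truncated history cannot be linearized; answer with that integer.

13

events 1..12 are still linearizable — one witness is B, C, D, E, A:
1. B store(69), leaving value 69
2. C load() → 69, leaving value 69
3. D load() → 69, leaving value 69
4. E store(97), leaving value 97
5. A load() → 97, leaving value 97
at event 13 (G's time-13 response) nothing linearizes any more
include/drop combinations of the 1 pending operation (F) were all tried; none helps
take A, B, C, D, E, G (pending dropped): step 1 already fails, because A load() → 97 cannot occur there
take A, B, C, E, D, G (pending dropped): step 1 already fails, because A load() → 97 cannot occur there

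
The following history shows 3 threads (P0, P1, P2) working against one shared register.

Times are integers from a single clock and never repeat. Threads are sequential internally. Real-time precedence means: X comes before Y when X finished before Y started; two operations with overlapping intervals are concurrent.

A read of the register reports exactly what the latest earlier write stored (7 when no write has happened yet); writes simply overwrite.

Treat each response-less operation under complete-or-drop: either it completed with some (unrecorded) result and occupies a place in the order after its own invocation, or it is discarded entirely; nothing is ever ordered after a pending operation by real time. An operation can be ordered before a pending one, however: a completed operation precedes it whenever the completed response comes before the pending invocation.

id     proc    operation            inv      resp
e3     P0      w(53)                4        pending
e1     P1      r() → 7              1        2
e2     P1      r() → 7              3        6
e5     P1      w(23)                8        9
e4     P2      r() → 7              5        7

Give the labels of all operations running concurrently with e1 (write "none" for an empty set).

none

e1 spans [1,2]: anything still running between times 1 and 2 counts as concurrent
e2 [3,6]: after
e3 [4,…): after
e4 [5,7]: after
e5 [8,9]: after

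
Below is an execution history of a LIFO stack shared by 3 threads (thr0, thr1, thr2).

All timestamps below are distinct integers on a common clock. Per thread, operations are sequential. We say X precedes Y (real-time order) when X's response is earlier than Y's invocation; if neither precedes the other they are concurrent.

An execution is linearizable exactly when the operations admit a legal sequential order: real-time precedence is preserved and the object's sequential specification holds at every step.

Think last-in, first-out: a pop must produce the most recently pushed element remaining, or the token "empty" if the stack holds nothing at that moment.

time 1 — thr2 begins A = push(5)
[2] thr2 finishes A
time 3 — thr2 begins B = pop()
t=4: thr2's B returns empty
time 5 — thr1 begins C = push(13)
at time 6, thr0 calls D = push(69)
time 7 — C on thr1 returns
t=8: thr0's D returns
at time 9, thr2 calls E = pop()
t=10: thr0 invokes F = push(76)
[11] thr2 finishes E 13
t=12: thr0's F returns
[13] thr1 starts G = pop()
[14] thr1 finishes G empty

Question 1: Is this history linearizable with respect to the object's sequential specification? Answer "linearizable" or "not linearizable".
not linearizable

through event 3 a valid linearization exists; event 4 (B responding at time 4) ends that
a single order respects real time; the 2 completed LIFO stack operations fail replay along it
sample order A, B stalls at step 2 — B pop() → empty has no legal effect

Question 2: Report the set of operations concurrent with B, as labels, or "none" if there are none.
none

B spans [3,4]; an op avoiding the whole window 3..4 is ordered, any other is concurrent
A [1,2]: before
C [5,7]: after
D [6,8]: after
E [9,11]: after
F [10,12]: after
G [13,14]: after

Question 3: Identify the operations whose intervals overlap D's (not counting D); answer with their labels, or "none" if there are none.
C

D spans [6,8]: anything still running between times 6 and 8 counts as concurrent
A [1,2]: before
B [3,4]: before
C [5,7]: concurrent
E [9,11]: after
F [10,12]: after
G [13,14]: after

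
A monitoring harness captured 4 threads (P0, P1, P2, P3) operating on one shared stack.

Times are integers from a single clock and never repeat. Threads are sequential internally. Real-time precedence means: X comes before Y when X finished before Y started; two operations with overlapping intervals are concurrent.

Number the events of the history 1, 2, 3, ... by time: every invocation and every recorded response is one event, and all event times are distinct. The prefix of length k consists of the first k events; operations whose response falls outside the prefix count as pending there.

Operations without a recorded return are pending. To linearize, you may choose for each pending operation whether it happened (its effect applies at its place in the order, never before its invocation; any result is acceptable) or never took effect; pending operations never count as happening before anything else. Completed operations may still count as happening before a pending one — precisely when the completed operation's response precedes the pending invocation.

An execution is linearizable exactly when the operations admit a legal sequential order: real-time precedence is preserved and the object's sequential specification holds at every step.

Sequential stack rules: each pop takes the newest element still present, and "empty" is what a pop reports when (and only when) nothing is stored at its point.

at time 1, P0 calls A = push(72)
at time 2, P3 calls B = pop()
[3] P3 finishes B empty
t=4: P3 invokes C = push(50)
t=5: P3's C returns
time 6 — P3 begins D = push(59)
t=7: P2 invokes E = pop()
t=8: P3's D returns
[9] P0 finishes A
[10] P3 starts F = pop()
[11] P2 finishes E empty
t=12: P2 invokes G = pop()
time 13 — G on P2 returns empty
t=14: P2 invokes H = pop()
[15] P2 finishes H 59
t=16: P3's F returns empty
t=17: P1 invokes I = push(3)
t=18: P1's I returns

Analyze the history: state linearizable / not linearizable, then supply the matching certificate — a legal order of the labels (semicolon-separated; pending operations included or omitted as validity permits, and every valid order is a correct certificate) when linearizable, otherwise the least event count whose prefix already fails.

through event 10 a valid linearization exists; event 11 (E responding at time 11) ends that
10 orders of the 5 completed stack ops respect real time; none is legal
no escape via the 1 pending operation (F): every completion choice fails
take A, B, C, D, E (pending dropped): step 2 already fails, because B pop() → empty cannot occur there
take A, B, C, E, D (pending dropped): step 2 already fails, because B pop() → empty cannot occur there

not linearizable — minimal violating prefix: 11 events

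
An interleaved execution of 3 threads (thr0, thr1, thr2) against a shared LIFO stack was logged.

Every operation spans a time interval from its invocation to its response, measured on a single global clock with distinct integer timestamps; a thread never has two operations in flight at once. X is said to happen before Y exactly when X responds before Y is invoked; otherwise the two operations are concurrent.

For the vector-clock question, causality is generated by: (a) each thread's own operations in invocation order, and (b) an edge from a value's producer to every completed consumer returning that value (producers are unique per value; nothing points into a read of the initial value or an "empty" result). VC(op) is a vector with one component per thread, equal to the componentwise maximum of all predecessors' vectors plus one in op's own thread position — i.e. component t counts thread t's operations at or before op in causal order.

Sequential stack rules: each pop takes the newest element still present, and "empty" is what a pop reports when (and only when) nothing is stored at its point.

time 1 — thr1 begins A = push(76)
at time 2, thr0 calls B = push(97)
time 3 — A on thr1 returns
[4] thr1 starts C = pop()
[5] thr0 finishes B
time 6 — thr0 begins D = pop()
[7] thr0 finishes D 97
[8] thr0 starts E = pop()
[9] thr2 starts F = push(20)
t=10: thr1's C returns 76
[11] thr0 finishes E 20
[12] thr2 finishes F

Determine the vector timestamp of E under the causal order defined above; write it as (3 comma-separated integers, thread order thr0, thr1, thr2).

(3, 0, 1)

F, invoked 9, has no incoming edges; only thr2's bump applies → (0, 0, 1)
A, invoked 1, has no incoming edges; only thr1's bump applies → (0, 1, 0)
B, invoked 2, has no incoming edges; only thr0's bump applies → (1, 0, 0)
merge at C (invoked 4): VC(A)=(0, 1, 0), own-thread bump on thr1 → (0, 2, 0)
merge at D (invoked 6): VC(B)=(1, 0, 0), own-thread bump on thr0 → (2, 0, 0)
merge at E (invoked 8): VC(D)=(2, 0, 0), VC(F)=(0, 0, 1), own-thread bump on thr0 → (3, 0, 1)
target: VC(E) = (3, 0, 1)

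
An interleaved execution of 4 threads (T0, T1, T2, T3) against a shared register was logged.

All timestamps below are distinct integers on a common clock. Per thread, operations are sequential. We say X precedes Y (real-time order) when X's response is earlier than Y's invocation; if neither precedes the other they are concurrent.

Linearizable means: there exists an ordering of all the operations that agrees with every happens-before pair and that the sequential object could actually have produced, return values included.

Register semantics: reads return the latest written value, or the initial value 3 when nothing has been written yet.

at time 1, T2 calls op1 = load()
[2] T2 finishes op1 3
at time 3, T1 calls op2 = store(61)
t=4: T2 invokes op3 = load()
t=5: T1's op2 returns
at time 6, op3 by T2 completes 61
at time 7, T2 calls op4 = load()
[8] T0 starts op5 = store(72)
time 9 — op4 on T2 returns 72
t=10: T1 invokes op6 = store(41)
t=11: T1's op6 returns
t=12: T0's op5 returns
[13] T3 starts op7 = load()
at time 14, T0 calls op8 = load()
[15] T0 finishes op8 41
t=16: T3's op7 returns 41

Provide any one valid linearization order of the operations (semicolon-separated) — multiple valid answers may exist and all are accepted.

step 1: op1 load() → 3 — value 3
step 2: op2 store(61) — value 61
step 3: op3 load() → 61 — value 61
step 4: op5 store(72) — value 72
step 5: op4 load() → 72 — value 72
step 6: op6 store(41) — value 41
step 7: op7 load() → 41 — value 41
step 8: op8 load() → 41 — value 41

op1; op2; op3; op5; op4; op6; op7; op8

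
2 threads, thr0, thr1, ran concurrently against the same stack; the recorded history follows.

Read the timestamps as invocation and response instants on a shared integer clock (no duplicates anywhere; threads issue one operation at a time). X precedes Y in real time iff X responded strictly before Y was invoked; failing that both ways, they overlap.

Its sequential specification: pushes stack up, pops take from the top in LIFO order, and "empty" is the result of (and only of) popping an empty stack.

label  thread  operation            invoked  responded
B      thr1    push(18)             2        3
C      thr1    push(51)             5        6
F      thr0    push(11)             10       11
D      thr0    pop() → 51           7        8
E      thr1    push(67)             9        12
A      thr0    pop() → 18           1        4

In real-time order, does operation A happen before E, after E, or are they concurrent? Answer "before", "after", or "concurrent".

before

A spans [1,4], E spans [9,12]
resp(A)=4 < inv(E)=9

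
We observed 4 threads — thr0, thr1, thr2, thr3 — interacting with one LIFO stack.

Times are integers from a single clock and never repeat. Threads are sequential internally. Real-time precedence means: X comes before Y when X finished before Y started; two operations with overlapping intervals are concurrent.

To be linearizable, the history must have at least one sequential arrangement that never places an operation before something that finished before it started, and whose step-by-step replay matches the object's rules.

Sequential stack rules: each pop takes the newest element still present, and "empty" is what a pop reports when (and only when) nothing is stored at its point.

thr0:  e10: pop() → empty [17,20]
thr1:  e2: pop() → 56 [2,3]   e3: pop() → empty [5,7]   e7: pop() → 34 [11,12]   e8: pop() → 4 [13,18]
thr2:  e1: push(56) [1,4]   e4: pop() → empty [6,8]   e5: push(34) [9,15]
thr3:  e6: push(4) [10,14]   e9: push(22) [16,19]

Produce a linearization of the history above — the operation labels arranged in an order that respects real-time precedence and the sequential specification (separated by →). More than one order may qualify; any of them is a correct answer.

step 1: e1 push(56) — stack <56>
step 2: e2 pop() → 56 — stack <>
step 3: e3 pop() → empty — stack <>
step 4: e4 pop() → empty — stack <>
step 5: e5 push(34) — stack <34>
step 6: e7 pop() → 34 — stack <>
step 7: e6 push(4) — stack <4>
step 8: e8 pop() → 4 — stack <>
step 9: e10 pop() → empty — stack <>
step 10: e9 push(22) — stack <22>

e1 → e2 → e3 → e4 → e5 → e7 → e6 → e8 → e10 → e9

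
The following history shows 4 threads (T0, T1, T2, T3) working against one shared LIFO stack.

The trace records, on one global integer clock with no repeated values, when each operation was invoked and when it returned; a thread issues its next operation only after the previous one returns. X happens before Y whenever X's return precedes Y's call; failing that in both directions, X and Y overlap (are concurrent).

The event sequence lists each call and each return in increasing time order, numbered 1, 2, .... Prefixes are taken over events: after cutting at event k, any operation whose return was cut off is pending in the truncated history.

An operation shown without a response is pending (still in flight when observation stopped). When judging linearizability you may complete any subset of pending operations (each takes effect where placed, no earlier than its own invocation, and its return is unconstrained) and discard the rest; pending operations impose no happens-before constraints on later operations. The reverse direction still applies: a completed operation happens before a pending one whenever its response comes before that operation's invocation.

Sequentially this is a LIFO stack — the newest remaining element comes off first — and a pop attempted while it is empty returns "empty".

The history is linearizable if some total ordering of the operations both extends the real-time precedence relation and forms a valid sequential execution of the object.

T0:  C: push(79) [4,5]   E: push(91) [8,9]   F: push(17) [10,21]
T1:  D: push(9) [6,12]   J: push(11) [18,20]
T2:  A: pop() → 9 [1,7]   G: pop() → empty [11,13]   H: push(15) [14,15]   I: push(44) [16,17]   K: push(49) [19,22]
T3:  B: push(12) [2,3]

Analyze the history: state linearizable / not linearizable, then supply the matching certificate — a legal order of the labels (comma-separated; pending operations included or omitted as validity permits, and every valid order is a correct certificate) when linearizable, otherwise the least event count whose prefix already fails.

not linearizable — minimal violating prefix: 13 events

the violation lands at event 13, G's response at time 13: events 1..12 linearize, events 1..13 do not
10 orders of the 6 completed LIFO stack ops respect real time; none is legal
including or dropping the 1 pending operation (F) in any combination fails
for example A, B, C, D, E, G (pending dropped) fails at step 1: A pop() → 9 is not legal there
for example A, B, C, E, D, G (pending dropped) fails at step 1: A pop() → 9 is not legal there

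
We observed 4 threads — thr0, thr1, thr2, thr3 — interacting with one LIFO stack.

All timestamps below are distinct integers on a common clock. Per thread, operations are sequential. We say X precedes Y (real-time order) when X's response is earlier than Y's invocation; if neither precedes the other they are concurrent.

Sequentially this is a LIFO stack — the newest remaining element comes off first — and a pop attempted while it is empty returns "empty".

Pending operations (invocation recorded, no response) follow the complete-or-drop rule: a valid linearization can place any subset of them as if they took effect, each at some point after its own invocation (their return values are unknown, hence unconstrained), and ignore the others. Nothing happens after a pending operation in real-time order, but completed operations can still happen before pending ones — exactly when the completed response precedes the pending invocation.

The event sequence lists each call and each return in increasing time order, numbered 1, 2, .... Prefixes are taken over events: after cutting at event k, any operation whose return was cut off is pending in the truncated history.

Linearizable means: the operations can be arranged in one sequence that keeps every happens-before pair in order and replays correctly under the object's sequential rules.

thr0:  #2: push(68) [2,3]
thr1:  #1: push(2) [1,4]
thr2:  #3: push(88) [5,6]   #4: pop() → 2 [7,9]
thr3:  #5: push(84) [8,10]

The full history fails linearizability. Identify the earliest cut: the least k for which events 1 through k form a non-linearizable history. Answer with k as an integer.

events 1..8 are linearizable; a witness order is #1, #2, #3:
1. #1 push(2), leaving stack <2>
2. #2 push(68), leaving stack <2,68>
3. #3 push(88), leaving stack <2,68,88>
at event 9 (#4's time-9 response) nothing linearizes any more
include/drop combinations of the 1 pending operation (#5) were all tried; none helps
take #1, #2, #3, #4 (pending dropped): step 4 already fails, because #4 pop() → 2 cannot occur there
take #2, #1, #3, #4 (pending dropped): step 4 already fails, because #4 pop() → 2 cannot occur there

9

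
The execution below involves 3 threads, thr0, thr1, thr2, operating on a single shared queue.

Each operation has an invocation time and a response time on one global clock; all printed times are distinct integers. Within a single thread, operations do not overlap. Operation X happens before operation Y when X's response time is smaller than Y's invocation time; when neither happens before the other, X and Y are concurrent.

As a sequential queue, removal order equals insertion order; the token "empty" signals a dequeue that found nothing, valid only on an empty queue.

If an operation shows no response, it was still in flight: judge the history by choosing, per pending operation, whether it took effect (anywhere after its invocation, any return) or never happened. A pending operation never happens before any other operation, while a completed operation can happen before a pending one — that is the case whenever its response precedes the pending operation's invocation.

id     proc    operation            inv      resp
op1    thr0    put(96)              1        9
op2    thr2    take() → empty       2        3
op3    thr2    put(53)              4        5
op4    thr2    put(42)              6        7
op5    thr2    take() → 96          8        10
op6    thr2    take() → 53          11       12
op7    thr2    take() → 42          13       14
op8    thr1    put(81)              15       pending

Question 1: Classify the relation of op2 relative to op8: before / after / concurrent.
op2 spans [2,3], op8 spans [15,…)
resp(op2)=3 < inv(op8)=15

before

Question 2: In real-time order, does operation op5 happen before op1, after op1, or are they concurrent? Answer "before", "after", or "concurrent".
op5 spans [8,10], op1 spans [1,9]
the intervals overlap in both directions

concurrent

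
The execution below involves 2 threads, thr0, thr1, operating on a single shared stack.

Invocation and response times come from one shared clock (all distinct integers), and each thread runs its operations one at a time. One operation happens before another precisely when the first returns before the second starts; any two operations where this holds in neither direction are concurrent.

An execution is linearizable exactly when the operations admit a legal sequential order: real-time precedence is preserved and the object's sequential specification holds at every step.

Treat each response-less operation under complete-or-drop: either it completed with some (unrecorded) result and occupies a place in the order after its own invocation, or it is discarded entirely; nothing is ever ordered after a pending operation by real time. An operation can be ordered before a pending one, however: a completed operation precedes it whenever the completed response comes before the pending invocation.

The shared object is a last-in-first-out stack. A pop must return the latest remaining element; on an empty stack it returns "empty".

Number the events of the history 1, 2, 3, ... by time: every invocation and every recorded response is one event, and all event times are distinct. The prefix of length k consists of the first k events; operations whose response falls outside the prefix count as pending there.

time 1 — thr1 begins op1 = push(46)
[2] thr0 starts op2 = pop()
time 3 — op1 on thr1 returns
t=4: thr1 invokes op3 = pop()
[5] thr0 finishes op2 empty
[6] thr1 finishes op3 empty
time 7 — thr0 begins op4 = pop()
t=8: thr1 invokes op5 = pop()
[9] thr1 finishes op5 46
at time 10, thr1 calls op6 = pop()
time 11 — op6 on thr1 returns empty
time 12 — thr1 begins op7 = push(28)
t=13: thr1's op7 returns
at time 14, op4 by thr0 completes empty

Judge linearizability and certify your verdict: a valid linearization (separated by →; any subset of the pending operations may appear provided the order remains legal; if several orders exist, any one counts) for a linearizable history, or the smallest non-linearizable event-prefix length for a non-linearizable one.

not linearizable — minimal violating prefix: 6 events

the violation lands at event 6, op3's response at time 6: events 1..5 linearize, events 1..6 do not
3 completed operations, 3 real-time-consistent orders — every stack replay fails
sample order op1, op2, op3 stalls at step 2 — op2 pop() → empty has no legal effect
sample order op1, op3, op2 stalls at step 2 — op3 pop() → empty has no legal effect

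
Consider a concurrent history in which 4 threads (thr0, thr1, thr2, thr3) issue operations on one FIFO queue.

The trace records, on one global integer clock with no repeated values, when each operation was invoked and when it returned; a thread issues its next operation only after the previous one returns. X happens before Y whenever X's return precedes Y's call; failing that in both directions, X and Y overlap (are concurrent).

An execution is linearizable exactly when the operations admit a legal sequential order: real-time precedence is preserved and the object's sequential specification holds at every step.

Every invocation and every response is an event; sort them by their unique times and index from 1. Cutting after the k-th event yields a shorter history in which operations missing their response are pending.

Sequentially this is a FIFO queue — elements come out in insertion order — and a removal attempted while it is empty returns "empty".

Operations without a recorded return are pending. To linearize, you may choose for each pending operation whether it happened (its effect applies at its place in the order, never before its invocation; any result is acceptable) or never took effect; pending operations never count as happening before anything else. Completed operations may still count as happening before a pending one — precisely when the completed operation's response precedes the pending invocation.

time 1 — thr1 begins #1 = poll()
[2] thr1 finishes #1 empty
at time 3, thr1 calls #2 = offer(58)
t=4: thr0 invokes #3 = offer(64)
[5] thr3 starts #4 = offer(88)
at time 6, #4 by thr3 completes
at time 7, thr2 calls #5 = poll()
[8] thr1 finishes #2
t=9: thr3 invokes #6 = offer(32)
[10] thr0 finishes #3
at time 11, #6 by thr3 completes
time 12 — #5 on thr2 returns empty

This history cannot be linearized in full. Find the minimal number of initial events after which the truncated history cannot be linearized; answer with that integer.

events 1..11 are linearizable; a witness order is #1, #2, #3, #4, #5, #6:
step 1: #1 poll() → empty — queue <>
step 2: #2 offer(58) — queue <58>
step 3: #3 offer(64) — queue <58,64>
step 4: #4 offer(88) — queue <58,64,88>
step 5: #5 poll() (pending, included) — queue <64,88>
step 6: #6 offer(32) — queue <64,88,32>
include event 12 — #5 responding at 12 — and every candidate order breaks
e.g. #1, #2, #3, #4, #5, #6: illegal at step 5, since #5 poll() → empty cannot apply there
e.g. #1, #2, #3, #4, #6, #5: illegal at step 6, since #5 poll() → empty cannot apply there

12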